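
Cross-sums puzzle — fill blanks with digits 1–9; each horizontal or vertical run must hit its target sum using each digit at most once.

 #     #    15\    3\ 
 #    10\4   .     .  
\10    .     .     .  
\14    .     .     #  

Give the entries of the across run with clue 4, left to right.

4 in 2 cells must be {1,3}; 3 in 2 cells must be {1,2}.
The 4 across and the 3 down share only 1, so R1C3 = 1.
R2C3 = 3 − 1 = 2 completes the 3 down.
R1C2 = 4 − 1 = 3 completes the 4 across.
No cell is forced outright now. R3C2 can only be 5 or 8 (the digits allowed by both its 14 across and its 15 down). If R3C2 = 8: then R2C2 would have to be in {1,3,5,7} for the 10 across but in {4} for the 15 down — contradiction. So R3C2 = 5.
R2C2 = 15 − 8 = 7 completes the 15 down.
R3C1 = 14 − 5 = 9 completes the 14 across.
R2C1 = 10 − 9 = 1 completes the 10 across.

3, 1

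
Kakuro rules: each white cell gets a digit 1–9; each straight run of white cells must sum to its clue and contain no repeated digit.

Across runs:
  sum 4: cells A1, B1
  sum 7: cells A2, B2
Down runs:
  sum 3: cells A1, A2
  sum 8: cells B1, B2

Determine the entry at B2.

5

4 in 2 cells must be {1,3}; 3 in 2 cells must be {1,2}.
The 4 across and the 3 down share only 1, so A1 = 1.
B1 = 4 − 1 = 3 completes the 4 across.
A2 = 3 − 1 = 2 completes the 3 down.
B2 = 7 − 2 = 5 completes the 7 across.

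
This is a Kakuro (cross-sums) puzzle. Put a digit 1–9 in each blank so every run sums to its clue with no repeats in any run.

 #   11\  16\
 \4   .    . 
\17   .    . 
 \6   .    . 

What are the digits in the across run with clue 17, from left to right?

8, 9

4 in 2 cells must be {1,3}; 17 in 2 cells must be {8,9}.
The 17 across and the 11 down share only 8, so R2C1 = 8.
R2C2 = 17 − 8 = 9 completes the 17 across.
Given what's placed, R1C1 must be 1 to fit the 4 across and 11 down.
R1C2 = 4 − 1 = 3 completes the 4 across.
R3C1 = 11 − 9 = 2 completes the 11 down.
R3C2 = 6 − 2 = 4 completes the 6 across.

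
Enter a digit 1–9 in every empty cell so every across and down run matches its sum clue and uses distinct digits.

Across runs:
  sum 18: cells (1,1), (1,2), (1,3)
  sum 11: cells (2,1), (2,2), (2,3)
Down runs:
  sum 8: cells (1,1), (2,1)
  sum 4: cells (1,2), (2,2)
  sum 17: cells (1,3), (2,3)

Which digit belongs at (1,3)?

9

4 in 2 cells must be {1,3}; 17 in 2 cells must be {8,9}.
The 11 across and the 17 down share only 8, so (2,3) = 8.
(1,3) = 17 − 8 = 9 completes the 17 down.
Given what's placed, (2,2) must be 1 to fit the 11 across and 4 down.
(1,2) = 4 − 1 = 3 completes the 4 down.
(2,1) = 11 − 9 = 2 completes the 11 across.
(1,1) = 18 − 12 = 6 completes the 18 across.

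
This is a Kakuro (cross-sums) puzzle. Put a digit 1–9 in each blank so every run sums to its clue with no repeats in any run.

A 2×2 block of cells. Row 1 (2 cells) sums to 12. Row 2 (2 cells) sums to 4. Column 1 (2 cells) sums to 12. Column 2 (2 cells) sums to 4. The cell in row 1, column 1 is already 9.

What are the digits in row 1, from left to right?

4 in 2 cells must be {1,3}.
(1,2) = 12 − 9 = 3 completes the 12 across.
(2,1) = 12 − 9 = 3 completes the 12 down.
(2,2) = 4 − 3 = 1 completes the 4 across.

9 3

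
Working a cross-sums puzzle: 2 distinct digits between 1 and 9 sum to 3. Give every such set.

2 distinct digits from 1–9 sum between 3 and 17.
Only one set works: {1,2}.

{1,2}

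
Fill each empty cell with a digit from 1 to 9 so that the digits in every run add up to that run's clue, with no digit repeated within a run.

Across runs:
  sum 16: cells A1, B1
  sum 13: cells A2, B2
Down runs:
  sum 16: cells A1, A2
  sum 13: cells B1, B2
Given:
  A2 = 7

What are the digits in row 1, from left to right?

9 7

16 in 2 cells must be {7,9}.
A1 = 16 − 7 = 9 completes the 16 down.
B1 = 16 − 9 = 7 completes the 16 across.
B2 = 13 − 7 = 6 completes the 13 across.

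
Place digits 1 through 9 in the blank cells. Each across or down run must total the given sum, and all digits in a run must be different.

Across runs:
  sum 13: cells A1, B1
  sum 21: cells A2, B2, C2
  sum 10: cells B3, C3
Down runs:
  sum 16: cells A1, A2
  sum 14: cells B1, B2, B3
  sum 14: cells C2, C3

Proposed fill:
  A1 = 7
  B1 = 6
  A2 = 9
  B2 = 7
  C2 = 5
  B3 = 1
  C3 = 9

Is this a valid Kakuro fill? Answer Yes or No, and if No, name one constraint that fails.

Yes

Across: 7+6=13; 9+7+5=21; 1+9=10. Down: 7+9=16; 6+7+1=14; 5+9=14. No digit repeats within any run.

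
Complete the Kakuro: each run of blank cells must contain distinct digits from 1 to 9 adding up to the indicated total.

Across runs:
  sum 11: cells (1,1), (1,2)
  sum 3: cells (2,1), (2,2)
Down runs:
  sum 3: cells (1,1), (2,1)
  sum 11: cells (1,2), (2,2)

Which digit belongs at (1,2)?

3 in 2 cells must be {1,2}.
The 11 across and the 3 down share only 2, so (1,1) = 2.
(1,2) = 11 − 2 = 9 completes the 11 across.
(2,1) = 3 − 2 = 1 completes the 3 down.
(2,2) = 3 − 1 = 2 completes the 3 across.

9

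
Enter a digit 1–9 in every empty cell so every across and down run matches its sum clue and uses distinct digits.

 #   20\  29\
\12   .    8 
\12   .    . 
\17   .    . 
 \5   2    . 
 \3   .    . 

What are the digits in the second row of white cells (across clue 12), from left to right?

17 in 2 cells must be {8,9}; 3 in 2 cells must be {1,2}.
R1C1 = 12 − 8 = 4 completes the 12 across.
Given what's placed, R3C1 must be 8 to fit the 17 across and 20 down.
R3C2 = 17 − 8 = 9 completes the 17 across.
R4C2 = 5 − 2 = 3 completes the 5 across.
Given what's placed, R5C1 must be 1 to fit the 3 across and 20 down.
R5C2 = 3 − 1 = 2 completes the 3 across.
R2C1 = 20 − 15 = 5 completes the 20 down.
R2C2 = 12 − 5 = 7 completes the 12 across.

5 7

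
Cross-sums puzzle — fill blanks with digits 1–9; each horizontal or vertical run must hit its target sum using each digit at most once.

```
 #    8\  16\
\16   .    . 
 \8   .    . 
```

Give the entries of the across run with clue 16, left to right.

7, 9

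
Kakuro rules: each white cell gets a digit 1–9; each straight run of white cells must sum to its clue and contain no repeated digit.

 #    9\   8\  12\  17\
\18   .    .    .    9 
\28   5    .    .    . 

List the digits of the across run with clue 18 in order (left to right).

17 in 2 cells must be {8,9}.
R1C1 = 9 − 5 = 4 completes the 9 down.
R1C3 = 3: the only remaining digit allowed by both the 18 across and the 12 down.
Given what's placed, R2C2 must be 6 to fit the 28 across and 8 down.
R2C3 = 12 − 3 = 9 completes the 12 down.
R2C4 = 28 − 20 = 8 completes the 28 across.
R1C2 = 18 − 16 = 2 completes the 18 across.

4 2 3 9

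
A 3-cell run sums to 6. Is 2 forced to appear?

The only way to make 6 from 3 distinct digits is {1,2,3}, which contains 2.

Yes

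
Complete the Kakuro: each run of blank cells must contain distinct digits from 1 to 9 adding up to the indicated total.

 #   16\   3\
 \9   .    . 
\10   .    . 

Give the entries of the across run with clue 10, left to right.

9 1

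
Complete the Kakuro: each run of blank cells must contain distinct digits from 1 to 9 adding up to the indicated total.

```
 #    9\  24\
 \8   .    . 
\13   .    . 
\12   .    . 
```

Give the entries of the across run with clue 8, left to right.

24 in 3 cells must be {7,8,9}.
The 8 across and the 24 down share only 7, so R1C2 = 7.
R1C1 = 8 − 7 = 1 completes the 8 across.
Nothing is forced directly, so branch on R2C1, whose candidates are 5 or 6. If R2C1 = 6: then R2C2 would have to be in {7} for the 13 across but in {8,9} for the 24 down — contradiction. So R2C1 = 5.
R2C2 = 13 − 5 = 8 completes the 13 across.
R3C1 = 9 − 6 = 3 completes the 9 down.
R3C2 = 12 − 3 = 9 completes the 12 across.

1 7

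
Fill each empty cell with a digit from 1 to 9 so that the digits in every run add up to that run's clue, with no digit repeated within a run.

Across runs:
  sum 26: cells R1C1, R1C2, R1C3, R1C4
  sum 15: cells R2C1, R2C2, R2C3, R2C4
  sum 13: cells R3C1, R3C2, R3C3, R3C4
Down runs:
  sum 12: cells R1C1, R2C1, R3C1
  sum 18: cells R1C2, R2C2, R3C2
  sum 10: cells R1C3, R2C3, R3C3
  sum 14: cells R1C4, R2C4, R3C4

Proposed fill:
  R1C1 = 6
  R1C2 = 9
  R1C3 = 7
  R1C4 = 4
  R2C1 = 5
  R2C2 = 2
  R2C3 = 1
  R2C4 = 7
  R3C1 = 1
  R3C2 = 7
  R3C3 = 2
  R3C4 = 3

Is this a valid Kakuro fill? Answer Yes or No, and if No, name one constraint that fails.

Yes

Across: 6+9+7+4=26; 5+2+1+7=15; 1+7+2+3=13. Down: 6+5+1=12; 9+2+7=18; 7+1+2=10; 4+7+3=14. No digit repeats within any run.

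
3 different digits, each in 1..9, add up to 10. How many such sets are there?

4

3 distinct digits from 1–9 sum between 6 and 24.
Enumerating: {1,2,7}, {1,3,6}, {1,4,5}, {2,3,5}.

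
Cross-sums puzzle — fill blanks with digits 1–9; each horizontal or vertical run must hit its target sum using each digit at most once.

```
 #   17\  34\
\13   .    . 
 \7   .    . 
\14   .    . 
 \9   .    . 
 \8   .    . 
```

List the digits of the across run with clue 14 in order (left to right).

34 in 5 cells must be {4,6,7,8,9}.
Nothing is forced directly, so branch on R2C2, whose candidates are 4 or 6. If R2C2 = 6: that forces R2C1 = 1, R5C2 = 7, after which R5C1 would have to be in {1} for the 8 across but in {2,3,4,5,6,7} for the 17 down — contradiction. So R2C2 = 4.
R2C1 = 7 − 4 = 3 completes the 7 across.
Nothing is forced directly, so branch on R3C1, whose candidates are 5 or 6. If R3C1 = 6: that forces R1C1 = 5, R1C2 = 8, after which R3C2 would have to be in {8} for the 14 across but in {6,7,9} for the 34 down — contradiction. So R3C1 = 5.
R1C1 = 6: the only remaining digit allowed by both the 13 across and the 17 down.
R1C2 = 13 − 6 = 7 completes the 13 across.
R3C2 = 14 − 5 = 9 completes the 14 across.

5 9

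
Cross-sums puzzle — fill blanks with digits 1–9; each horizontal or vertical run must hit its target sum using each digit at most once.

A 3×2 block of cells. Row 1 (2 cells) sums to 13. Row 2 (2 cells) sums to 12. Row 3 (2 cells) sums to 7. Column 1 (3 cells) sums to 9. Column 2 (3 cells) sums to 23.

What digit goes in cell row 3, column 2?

23 in 3 cells must be {6,8,9}.
The 7 across and the 23 down share only 6, so (3,2) = 6.
(3,1) = 7 − 6 = 1 completes the 7 across.
Nothing is forced directly, so branch on (1,1), whose candidates are 5 or 6. If (1,1) = 6: then (1,2) would have to be in {7} for the 13 across but in {8,9} for the 23 down — contradiction. So (1,1) = 5.
(1,2) = 13 − 5 = 8 completes the 13 across.
(2,1) = 9 − 6 = 3 completes the 9 down.
(2,2) = 12 − 3 = 9 completes the 12 across.

6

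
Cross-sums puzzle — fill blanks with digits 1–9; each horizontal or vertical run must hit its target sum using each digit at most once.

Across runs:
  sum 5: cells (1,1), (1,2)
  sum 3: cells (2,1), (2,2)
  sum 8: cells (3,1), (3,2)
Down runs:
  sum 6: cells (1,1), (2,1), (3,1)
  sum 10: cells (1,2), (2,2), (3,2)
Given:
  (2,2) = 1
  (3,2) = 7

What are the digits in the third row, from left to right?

3 in 2 cells must be {1,2}; 6 in 3 cells must be {1,2,3}.
(1,2) = 10 − 8 = 2 completes the 10 down.
(2,1) = 3 − 1 = 2 completes the 3 across.
(3,1) = 8 − 7 = 1 completes the 8 across.
(1,1) = 5 − 2 = 3 completes the 5 across.

1 7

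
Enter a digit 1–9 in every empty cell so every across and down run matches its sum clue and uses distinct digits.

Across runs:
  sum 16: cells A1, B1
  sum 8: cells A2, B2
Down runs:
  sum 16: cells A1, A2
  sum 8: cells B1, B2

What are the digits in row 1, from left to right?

9 7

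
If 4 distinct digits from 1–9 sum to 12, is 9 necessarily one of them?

No

Counterexample: {1,2,3,6} sums to 12 without using 9.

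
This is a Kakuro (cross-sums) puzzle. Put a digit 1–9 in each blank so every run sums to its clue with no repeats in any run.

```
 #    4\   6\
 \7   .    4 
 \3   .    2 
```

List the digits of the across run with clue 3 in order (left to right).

3 in 2 cells must be {1,2}; 4 in 2 cells must be {1,3}.
R1C1 = 7 − 4 = 3 completes the 7 across.
R2C1 = 3 − 2 = 1 completes the 3 across.

1, 2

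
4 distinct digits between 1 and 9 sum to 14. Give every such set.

{1,2,3,8}; {1,2,4,7}; {1,2,5,6}; {1,3,4,6}; {2,3,4,5}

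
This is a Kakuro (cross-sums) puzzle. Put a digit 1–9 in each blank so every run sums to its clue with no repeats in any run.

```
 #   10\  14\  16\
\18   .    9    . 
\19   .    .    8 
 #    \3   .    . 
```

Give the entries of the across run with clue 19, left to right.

3 in 2 cells must be {1,2}.
No cell is forced outright now. R3C2 can only be 1 or 2 (the digits allowed by both its 3 across and its 14 down). If R3C2 = 2: then R2C2 would have to be in {2,4,5,6,7,9} for the 19 across but in {3} for the 14 down — contradiction. So R3C2 = 1.
R2C2 = 14 − 10 = 4 completes the 14 down.
R3C3 = 3 − 1 = 2 completes the 3 across.
R1C3 = 16 − 10 = 6 completes the 16 down.
R2C1 = 19 − 12 = 7 completes the 19 across.
R1C1 = 18 − 15 = 3 completes the 18 across.

7 4 8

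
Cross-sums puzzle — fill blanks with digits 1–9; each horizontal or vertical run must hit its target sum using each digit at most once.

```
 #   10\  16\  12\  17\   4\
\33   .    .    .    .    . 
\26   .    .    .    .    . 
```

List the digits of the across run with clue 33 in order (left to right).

16 in 2 cells must be {7,9}; 17 in 2 cells must be {8,9}; 4 in 2 cells must be {1,3}.
Only 3 fits R1C5 under both its across sum 33 and down sum 4.
R2C5 = 4 − 3 = 1 completes the 4 down.
Nothing is forced directly, so branch on R1C2, whose candidates are 7 or 9. If R1C2 = 7: that forces R2C2 = 9, R2C4 = 8, R1C4 = 9, R1C3 = 8, after which R2C3 would have to be in {2,3,5,6} for the 26 across but in {4} for the 12 down — contradiction. So R1C2 = 9.
R1C4 = 8: the only remaining digit allowed by both the 33 across and the 17 down.
R2C2 = 16 − 9 = 7 completes the 16 down.
R2C4 = 17 − 8 = 9 completes the 17 down.
Given what's placed, R1C3 must be 7 to fit the 33 across and 12 down.
R2C3 = 12 − 7 = 5 completes the 12 down.
R1C1 = 33 − 27 = 6 completes the 33 across.

6, 9, 7, 8, 3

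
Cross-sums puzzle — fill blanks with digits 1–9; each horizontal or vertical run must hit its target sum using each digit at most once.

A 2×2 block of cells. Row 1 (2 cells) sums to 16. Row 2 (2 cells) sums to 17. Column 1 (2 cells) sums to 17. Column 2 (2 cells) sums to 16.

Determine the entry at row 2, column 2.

16 in 2 cells must be {7,9}; 17 in 2 cells must be {8,9}.
The 16 across and the 17 down share only 9, so (1,1) = 9.
(1,2) = 16 − 9 = 7 completes the 16 across.
(2,1) = 17 − 9 = 8 completes the 17 down.
(2,2) = 17 − 8 = 9 completes the 17 across.

9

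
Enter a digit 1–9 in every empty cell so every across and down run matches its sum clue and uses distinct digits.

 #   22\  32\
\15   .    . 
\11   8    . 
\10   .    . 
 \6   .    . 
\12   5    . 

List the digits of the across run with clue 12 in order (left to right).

Given what's placed, R1C1 must be 6 to fit the 15 across and 22 down.
R1C2 = 15 − 6 = 9 completes the 15 across.
R2C2 = 11 − 8 = 3 completes the 11 across.
R4C2 = 5: the only remaining digit allowed by both the 6 across and the 32 down.
R5C2 = 12 − 5 = 7 completes the 12 across.
R3C2 = 32 − 24 = 8 completes the 32 down.
R4C1 = 6 − 5 = 1 completes the 6 across.
R3C1 = 10 − 8 = 2 completes the 10 across.

5, 7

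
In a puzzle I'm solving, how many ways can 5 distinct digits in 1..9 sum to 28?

9

5 distinct digits from 1–9 sum between 15 and 35.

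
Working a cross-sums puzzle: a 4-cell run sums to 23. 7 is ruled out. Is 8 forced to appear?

No

Counterexample: {3,5,6,9} sums to 23 under that restriction without using 8.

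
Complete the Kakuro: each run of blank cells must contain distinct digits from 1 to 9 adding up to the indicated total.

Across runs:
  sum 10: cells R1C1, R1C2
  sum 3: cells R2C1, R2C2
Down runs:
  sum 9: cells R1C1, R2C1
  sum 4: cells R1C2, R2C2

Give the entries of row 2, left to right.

2 1

3 in 2 cells must be {1,2}; 4 in 2 cells must be {1,3}.
The 3 across and the 4 down share only 1, so R2C2 = 1.
R1C2 = 4 − 1 = 3 completes the 4 down.
R2C1 = 3 − 1 = 2 completes the 3 across.
R1C1 = 10 − 3 = 7 completes the 10 across.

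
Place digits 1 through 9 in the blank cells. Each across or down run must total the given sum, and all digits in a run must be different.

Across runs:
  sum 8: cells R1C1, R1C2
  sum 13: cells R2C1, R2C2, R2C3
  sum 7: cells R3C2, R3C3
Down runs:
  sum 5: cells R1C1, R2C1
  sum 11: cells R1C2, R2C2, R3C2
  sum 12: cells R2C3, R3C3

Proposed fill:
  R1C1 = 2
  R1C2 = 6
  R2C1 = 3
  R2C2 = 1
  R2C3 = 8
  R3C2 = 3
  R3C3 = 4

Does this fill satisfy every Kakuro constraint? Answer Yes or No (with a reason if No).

No — the down run R1C2–R3C2 sums to 10, not 11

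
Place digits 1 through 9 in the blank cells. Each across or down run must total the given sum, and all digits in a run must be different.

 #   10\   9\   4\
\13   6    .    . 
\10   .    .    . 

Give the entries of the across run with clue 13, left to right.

6 4 3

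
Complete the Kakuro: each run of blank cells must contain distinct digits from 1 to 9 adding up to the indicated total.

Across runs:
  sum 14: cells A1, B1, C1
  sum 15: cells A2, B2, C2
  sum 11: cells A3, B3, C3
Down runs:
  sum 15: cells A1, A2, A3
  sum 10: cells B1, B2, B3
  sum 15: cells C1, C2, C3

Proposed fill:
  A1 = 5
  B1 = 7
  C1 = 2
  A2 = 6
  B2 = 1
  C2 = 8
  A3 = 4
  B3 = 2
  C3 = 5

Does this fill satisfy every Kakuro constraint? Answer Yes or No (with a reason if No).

Yes

Across: 5+7+2=14; 6+1+8=15; 4+2+5=11. Down: 5+6+4=15; 7+1+2=10; 2+8+5=15. No digit repeats within any run.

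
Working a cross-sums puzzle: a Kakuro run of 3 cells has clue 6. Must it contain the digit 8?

The only way to make 6 from 3 distinct digits is {1,2,3}, which does not contain 8.

No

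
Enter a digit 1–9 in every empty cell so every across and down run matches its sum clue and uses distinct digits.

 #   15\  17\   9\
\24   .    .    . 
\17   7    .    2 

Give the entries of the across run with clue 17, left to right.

24 in 3 cells must be {7,8,9}; 17 in 2 cells must be {8,9}.
R1C1 = 15 − 7 = 8 completes the 15 down.
Given what's placed, R1C2 must be 9 to fit the 24 across and 17 down.
R1C3 = 24 − 17 = 7 completes the 24 across.
R2C2 = 17 − 9 = 8 completes the 17 across.

7 8 2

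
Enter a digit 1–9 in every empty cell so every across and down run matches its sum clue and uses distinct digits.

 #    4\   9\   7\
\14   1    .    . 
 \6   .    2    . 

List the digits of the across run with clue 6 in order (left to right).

6 in 3 cells must be {1,2,3}; 4 in 2 cells must be {1,3}.
R1C2 = 9 − 2 = 7 completes the 9 down.
R1C3 = 14 − 8 = 6 completes the 14 across.
R2C1 = 4 − 1 = 3 completes the 4 down.
R2C3 = 6 − 5 = 1 completes the 6 across.

3, 2, 1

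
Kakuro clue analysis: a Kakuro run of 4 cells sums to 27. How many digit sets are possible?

3

4 distinct digits from 1–9 sum between 10 and 30.
Enumerating: {3,7,8,9}, {4,6,8,9}, {5,6,7,9}.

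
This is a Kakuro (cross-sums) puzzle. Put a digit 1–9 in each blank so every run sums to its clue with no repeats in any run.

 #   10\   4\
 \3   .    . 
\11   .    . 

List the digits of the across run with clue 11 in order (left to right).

3 in 2 cells must be {1,2}; 4 in 2 cells must be {1,3}.
The 3 across and the 4 down share only 1, so R1C2 = 1.
R2C2 = 4 − 1 = 3 completes the 4 down.
R1C1 = 3 − 1 = 2 completes the 3 across.
R2C1 = 11 − 3 = 8 completes the 11 across.

8 3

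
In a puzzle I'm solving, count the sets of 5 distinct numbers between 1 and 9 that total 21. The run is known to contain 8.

3

5 distinct digits from 1–9 sum between 15 and 35.
Keeping only sets containing 8.
Enumerating: {1,2,3,7,8}, {1,2,4,6,8}, {1,3,4,5,8}.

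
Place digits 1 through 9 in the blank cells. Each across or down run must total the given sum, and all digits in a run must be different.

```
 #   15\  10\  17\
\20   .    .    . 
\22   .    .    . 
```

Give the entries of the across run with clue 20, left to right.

9 3 8

17 in 2 cells must be {8,9}.
Nothing is forced directly, so branch on R1C3, whose candidates are 8 or 9. If R1C3 = 9: that forces R2C3 = 8, R2C1 = 9, after which R2C2 would have to be in {5} for the 22 across but in {1,2,3,4,6,7,8,9} for the 10 down — contradiction. So R1C3 = 8.
R2C3 = 17 − 8 = 9 completes the 17 down.
Nothing is forced directly, so branch on R1C1, whose candidates are 7 or 9. If R1C1 = 7: then R1C2 would have to be in {5} for the 20 across but in {1,2,3,4,6,7,8,9} for the 10 down — contradiction. So R1C1 = 9.
R1C2 = 20 − 17 = 3 completes the 20 across.
R2C1 = 15 − 9 = 6 completes the 15 down.
R2C2 = 22 − 15 = 7 completes the 22 across.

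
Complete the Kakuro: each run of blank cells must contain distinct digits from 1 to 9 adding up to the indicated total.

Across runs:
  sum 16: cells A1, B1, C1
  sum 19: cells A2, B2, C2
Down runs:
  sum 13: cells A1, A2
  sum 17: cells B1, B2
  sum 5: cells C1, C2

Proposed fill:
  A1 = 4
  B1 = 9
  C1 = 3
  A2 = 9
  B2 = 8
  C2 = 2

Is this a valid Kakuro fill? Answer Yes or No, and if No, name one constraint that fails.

Yes

Across: 4+9+3=16; 9+8+2=19. Down: 4+9=13; 9+8=17; 3+2=5. No digit repeats within any run.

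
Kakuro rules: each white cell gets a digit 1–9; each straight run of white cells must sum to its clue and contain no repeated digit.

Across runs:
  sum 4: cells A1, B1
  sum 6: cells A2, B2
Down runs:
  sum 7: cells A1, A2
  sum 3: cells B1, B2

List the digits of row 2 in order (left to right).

4 2

4 in 2 cells must be {1,3}; 3 in 2 cells must be {1,2}.
The 4 across and the 3 down share only 1, so B1 = 1.
B2 = 3 − 1 = 2 completes the 3 down.
A1 = 4 − 1 = 3 completes the 4 across.
A2 = 6 − 2 = 4 completes the 6 across.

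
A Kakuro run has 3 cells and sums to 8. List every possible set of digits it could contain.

{1,2,5}; {1,3,4}

3 distinct digits from 1–9 sum between 6 and 24.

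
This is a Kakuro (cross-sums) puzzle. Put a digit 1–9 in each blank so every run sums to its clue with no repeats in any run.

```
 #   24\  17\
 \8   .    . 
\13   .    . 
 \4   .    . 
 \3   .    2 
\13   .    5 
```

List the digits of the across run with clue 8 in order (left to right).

4 in 2 cells must be {1,3}; 3 in 2 cells must be {1,2}.
Given what's placed, R2C2 must be 6 to fit the 13 across and 17 down.
R4C1 = 3 − 2 = 1 completes the 3 across.
R5C1 = 13 − 5 = 8 completes the 13 across.
R2C1 = 13 − 6 = 7 completes the 13 across.
R3C1 = 3: the only remaining digit allowed by both the 4 across and the 24 down.
R3C2 = 4 − 3 = 1 completes the 4 across.
R1C1 = 24 − 19 = 5 completes the 24 down.
R1C2 = 8 − 5 = 3 completes the 8 across.

5, 3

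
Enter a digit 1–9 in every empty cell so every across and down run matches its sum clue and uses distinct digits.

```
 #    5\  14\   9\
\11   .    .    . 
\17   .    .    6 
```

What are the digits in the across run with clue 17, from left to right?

3 8 6

R1C3 = 9 − 6 = 3 completes the 9 down.
R1C2 = 6: the only remaining digit allowed by both the 11 across and the 14 down.
R2C2 = 14 − 6 = 8 completes the 14 down.
R1C1 = 11 − 9 = 2 completes the 11 across.
R2C1 = 17 − 14 = 3 completes the 17 across.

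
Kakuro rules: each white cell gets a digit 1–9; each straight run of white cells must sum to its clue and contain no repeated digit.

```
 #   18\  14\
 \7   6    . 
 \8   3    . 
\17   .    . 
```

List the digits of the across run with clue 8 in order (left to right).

17 in 2 cells must be {8,9}.
R1C2 = 7 − 6 = 1 completes the 7 across.
R2C2 = 8 − 3 = 5 completes the 8 across.
R3C1 = 18 − 9 = 9 completes the 18 down.
R3C2 = 17 − 9 = 8 completes the 17 across.

3 5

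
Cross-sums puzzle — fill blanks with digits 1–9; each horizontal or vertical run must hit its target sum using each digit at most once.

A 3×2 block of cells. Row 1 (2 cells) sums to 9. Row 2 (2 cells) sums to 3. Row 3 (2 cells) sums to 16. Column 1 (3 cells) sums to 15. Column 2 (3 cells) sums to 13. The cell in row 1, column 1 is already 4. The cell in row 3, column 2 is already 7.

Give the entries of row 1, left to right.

4, 5

3 in 2 cells must be {1,2}; 16 in 2 cells must be {7,9}.
(1,2) = 9 − 4 = 5 completes the 9 across.
Given what's placed, (2,1) must be 2 to fit the 3 across and 15 down.
(2,2) = 3 − 2 = 1 completes the 3 across.
(3,1) = 16 − 7 = 9 completes the 16 across.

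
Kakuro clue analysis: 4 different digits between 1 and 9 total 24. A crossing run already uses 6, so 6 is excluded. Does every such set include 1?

Counterexample: {2,5,8,9} sums to 24 under that restriction without using 1.

No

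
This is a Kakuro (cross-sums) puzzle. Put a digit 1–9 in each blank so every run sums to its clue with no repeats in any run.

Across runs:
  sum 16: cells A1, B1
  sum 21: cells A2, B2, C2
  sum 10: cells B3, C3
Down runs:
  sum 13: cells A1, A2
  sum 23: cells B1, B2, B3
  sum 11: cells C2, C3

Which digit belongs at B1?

9

16 in 2 cells must be {7,9}; 23 in 3 cells must be {6,8,9}.
The 16 across and the 23 down share only 9, so B1 = 9.
A1 = 16 − 9 = 7 completes the 16 across.
A2 = 13 − 7 = 6 completes the 13 down.
B2 = 8: the only remaining digit allowed by both the 21 across and the 23 down.
C2 = 21 − 14 = 7 completes the 21 across.
B3 = 23 − 17 = 6 completes the 23 down.
C3 = 10 − 6 = 4 completes the 10 across.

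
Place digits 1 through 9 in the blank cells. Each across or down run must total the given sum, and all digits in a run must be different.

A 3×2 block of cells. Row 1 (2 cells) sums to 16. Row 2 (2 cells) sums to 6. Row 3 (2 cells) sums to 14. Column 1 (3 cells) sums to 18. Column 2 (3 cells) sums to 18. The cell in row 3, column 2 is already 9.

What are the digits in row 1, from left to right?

16 in 2 cells must be {7,9}.
(1,2) = 7: the only remaining digit allowed by both the 16 across and the 18 down.
(2,2) = 18 − 16 = 2 completes the 18 down.
(3,1) = 14 − 9 = 5 completes the 14 across.
(1,1) = 16 − 7 = 9 completes the 16 across.
(2,1) = 6 − 2 = 4 completes the 6 across.

9 7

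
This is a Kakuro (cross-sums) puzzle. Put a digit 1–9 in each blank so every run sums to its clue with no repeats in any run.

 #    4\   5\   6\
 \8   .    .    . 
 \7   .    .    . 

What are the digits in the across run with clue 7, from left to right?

7 in 3 cells must be {1,2,4}; 4 in 2 cells must be {1,3}.
The 7 across and the 4 down share only 1, so R2C1 = 1.
R1C1 = 4 − 1 = 3 completes the 4 down.
Nothing is forced directly, so branch on R2C2, whose candidates are 2 or 4. If R2C2 = 2: then R1C2 would have to be in {1,4} for the 8 across but in {3} for the 5 down — contradiction. So R2C2 = 4.
R1C2 = 5 − 4 = 1 completes the 5 down.
R1C3 = 8 − 4 = 4 completes the 8 across.
R2C3 = 7 − 5 = 2 completes the 7 across.

1, 4, 2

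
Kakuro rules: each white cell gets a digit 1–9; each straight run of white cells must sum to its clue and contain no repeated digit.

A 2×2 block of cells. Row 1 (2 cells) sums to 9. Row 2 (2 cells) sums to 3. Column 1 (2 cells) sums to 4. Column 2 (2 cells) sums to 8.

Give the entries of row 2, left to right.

1 2

3 in 2 cells must be {1,2}; 4 in 2 cells must be {1,3}.
The 3 across and the 4 down share only 1, so (2,1) = 1.
(2,2) = 3 − 1 = 2 completes the 3 across.
(1,1) = 4 − 1 = 3 completes the 4 down.
(1,2) = 9 − 3 = 6 completes the 9 across.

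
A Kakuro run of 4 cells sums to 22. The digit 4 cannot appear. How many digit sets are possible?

6

4 distinct digits from 1–9 sum between 10 and 30.
Dropping sets that contain 4.
Enumerating: {1,5,7,9}, {1,6,7,8}, {2,3,8,9}, {2,5,6,9}, {2,5,7,8}, {3,5,6,8}.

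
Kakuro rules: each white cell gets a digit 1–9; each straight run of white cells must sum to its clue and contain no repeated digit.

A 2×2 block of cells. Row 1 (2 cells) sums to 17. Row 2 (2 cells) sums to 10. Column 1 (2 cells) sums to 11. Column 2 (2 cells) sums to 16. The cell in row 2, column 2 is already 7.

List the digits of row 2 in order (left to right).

17 in 2 cells must be {8,9}; 16 in 2 cells must be {7,9}.
(1,2) = 16 − 7 = 9 completes the 16 down.
(2,1) = 10 − 7 = 3 completes the 10 across.
(1,1) = 17 − 9 = 8 completes the 17 across.

3, 7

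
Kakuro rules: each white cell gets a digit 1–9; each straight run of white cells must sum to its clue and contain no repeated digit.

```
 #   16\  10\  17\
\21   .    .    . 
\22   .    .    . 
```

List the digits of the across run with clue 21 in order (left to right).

16 in 2 cells must be {7,9}; 17 in 2 cells must be {8,9}.
Nothing is forced directly, so branch on R1C3, whose candidates are 8 or 9. If R1C3 = 9: that forces R1C1 = 7, after which R1C2 would have to be in {5} for the 21 across but in {1,2,3,4,6,7,8,9} for the 10 down — contradiction. So R1C3 = 8.
R2C3 = 17 − 8 = 9 completes the 17 down.
Given what's placed, R2C1 must be 7 to fit the 22 across and 16 down.
R2C2 = 22 − 16 = 6 completes the 22 across.
R1C1 = 16 − 7 = 9 completes the 16 down.
R1C2 = 21 − 17 = 4 completes the 21 across.

9, 4, 8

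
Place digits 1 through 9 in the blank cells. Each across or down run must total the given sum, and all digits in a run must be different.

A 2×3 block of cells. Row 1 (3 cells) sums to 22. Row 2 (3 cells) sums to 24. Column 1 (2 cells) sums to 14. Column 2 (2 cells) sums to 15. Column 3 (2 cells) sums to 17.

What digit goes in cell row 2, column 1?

24 in 3 cells must be {7,8,9}; 17 in 2 cells must be {8,9}.
Nothing is forced directly, so branch on (1,3), whose candidates are 8 or 9. If (1,3) = 8: that forces (1,2) = 9, after which (2,2) would have to be in {7,8,9} for the 24 across but in {6} for the 15 down — contradiction. So (1,3) = 9.
(2,3) = 17 − 9 = 8 completes the 17 down.
Given what's placed, (2,1) must be 9 to fit the 24 across and 14 down.
(2,2) = 24 − 17 = 7 completes the 24 across.
(1,1) = 14 − 9 = 5 completes the 14 down.
(1,2) = 22 − 14 = 8 completes the 22 across.

9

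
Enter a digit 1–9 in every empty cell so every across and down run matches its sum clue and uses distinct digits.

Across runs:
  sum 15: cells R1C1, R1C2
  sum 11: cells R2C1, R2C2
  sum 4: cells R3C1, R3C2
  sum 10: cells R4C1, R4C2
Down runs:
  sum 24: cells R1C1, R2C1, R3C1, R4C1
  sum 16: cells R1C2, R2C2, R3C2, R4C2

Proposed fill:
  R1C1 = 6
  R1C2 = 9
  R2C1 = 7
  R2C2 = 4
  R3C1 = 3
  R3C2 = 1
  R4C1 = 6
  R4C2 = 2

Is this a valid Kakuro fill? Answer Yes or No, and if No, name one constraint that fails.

No — the down run R1C1–R4C1 sums to 22, not 24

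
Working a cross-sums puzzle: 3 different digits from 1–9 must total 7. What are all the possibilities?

3 distinct digits from 1–9 sum between 6 and 24.
Only one set works: {1,2,4}.

{1,2,4}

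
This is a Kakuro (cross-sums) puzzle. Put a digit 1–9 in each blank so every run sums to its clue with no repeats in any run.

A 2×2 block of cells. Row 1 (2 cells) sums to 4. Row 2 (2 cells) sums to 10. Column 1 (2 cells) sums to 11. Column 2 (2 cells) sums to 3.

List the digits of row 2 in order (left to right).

8, 2

4 in 2 cells must be {1,3}; 3 in 2 cells must be {1,2}.
The 4 across and the 11 down share only 3, so (1,1) = 3.
(1,2) = 4 − 3 = 1 completes the 4 across.
(2,1) = 11 − 3 = 8 completes the 11 down.
(2,2) = 10 − 8 = 2 completes the 10 across.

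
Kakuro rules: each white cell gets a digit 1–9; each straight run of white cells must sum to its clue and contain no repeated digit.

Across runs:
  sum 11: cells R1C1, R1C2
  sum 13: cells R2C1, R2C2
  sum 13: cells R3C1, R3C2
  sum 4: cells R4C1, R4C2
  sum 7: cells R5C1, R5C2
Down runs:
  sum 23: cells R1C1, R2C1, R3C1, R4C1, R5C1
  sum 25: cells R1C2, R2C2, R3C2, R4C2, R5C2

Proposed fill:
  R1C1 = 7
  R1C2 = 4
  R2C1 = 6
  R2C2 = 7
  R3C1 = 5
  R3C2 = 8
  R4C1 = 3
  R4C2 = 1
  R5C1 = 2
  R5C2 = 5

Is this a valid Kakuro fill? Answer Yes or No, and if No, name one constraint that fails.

Yes

Across: 7+4=11; 6+7=13; 5+8=13; 3+1=4; 2+5=7. Down: 7+6+5+3+2=23; 4+7+8+1+5=25. No digit repeats within any run.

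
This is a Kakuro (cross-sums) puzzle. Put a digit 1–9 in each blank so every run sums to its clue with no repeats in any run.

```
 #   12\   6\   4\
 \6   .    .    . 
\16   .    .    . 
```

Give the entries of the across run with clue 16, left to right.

6 in 3 cells must be {1,2,3}; 4 in 2 cells must be {1,3}.
The 6 across and the 12 down share only 3, so R1C1 = 3.
Given what's placed, R1C3 must be 1 to fit the 6 across and 4 down.
R2C1 = 12 − 3 = 9 completes the 12 down.
R2C3 = 4 − 1 = 3 completes the 4 down.
R1C2 = 6 − 4 = 2 completes the 6 across.
R2C2 = 16 − 12 = 4 completes the 16 across.

9 4 3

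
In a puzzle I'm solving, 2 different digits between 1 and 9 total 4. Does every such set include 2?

No

The only way to make 4 from 2 distinct digits is {1,3}, which does not contain 2.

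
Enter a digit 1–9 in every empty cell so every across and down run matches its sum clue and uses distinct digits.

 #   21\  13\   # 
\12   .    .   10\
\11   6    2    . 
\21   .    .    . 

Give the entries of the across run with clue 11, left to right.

6 2 3

R2C3 = 11 − 8 = 3 completes the 11 across.
R3C3 = 10 − 3 = 7 completes the 10 down.
R3C1 = 8: the only remaining digit allowed by both the 21 across and the 21 down.
R3C2 = 21 − 15 = 6 completes the 21 across.
R1C1 = 21 − 14 = 7 completes the 21 down.
R1C2 = 12 − 7 = 5 completes the 12 across.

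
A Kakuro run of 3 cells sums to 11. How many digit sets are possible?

3 distinct digits from 1–9 sum between 6 and 24.
Enumerating: {1,2,8}, {1,3,7}, {1,4,6}, {2,3,6}, {2,4,5}.

5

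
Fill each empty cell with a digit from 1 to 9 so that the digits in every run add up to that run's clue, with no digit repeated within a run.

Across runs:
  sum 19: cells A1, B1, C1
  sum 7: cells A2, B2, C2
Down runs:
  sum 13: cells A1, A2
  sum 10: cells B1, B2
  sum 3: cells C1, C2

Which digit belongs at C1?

2

7 in 3 cells must be {1,2,4}; 3 in 2 cells must be {1,2}.
The 19 across and the 3 down share only 2, so C1 = 2.
The 7 across and the 13 down share only 4, so A2 = 4.
C2 = 3 − 2 = 1 completes the 3 down.
A1 = 13 − 4 = 9 completes the 13 down.
B1 = 19 − 11 = 8 completes the 19 across.
B2 = 7 − 5 = 2 completes the 7 across.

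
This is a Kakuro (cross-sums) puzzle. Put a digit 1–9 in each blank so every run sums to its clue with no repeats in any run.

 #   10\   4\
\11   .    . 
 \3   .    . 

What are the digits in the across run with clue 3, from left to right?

2, 1

3 in 2 cells must be {1,2}; 4 in 2 cells must be {1,3}.
The 11 across and the 4 down share only 3, so R1C2 = 3.
R2C2 = 4 − 3 = 1 completes the 4 down.
R1C1 = 11 − 3 = 8 completes the 11 across.
R2C1 = 3 − 1 = 2 completes the 3 across.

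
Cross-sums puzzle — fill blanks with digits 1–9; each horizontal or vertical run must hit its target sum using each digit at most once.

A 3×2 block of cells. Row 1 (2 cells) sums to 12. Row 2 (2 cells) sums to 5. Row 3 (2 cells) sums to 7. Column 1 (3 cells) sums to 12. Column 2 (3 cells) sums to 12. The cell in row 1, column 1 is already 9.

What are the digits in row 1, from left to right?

(1,2) = 12 − 9 = 3 completes the 12 across.
Nothing is forced directly, so branch on (2,1), whose candidates are 1 or 2. If (2,1) = 2: then (2,2) would have to be in {3} for the 5 across but in {1,2,4,5,7,8} for the 12 down — contradiction. So (2,1) = 1.
(2,2) = 5 − 1 = 4 completes the 5 across.
(3,1) = 12 − 10 = 2 completes the 12 down.
(3,2) = 7 − 2 = 5 completes the 7 across.

9 3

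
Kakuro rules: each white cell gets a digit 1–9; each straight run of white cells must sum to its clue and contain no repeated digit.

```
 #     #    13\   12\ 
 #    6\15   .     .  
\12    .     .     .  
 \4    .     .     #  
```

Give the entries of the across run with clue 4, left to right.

1 3

4 in 2 cells must be {1,3}.
The 4 across and the 6 down share only 1, so R3C1 = 1.
R3C2 = 4 − 1 = 3 completes the 4 across.
R2C1 = 6 − 1 = 5 completes the 6 down.
No cell is forced outright now. R2C3 can only be 3 or 4 (the digits allowed by both its 12 across and its 12 down). If R2C3 = 4: that forces R1C3 = 8, after which R2C2 would have to be in {3} for the 12 across but in {1,2,4,6,8,9} for the 13 down — contradiction. So R2C3 = 3.
R1C3 = 12 − 3 = 9 completes the 12 down.
R2C2 = 12 − 8 = 4 completes the 12 across.
R1C2 = 15 − 9 = 6 completes the 15 across.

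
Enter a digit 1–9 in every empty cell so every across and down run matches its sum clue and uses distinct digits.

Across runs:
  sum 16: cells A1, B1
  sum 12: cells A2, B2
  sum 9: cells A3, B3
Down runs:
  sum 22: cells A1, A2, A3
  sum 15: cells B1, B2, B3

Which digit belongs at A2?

16 in 2 cells must be {7,9}.
Nothing is forced directly, so branch on A1, whose candidates are 7 or 9. If A1 = 7: that forces B1 = 9, A2 = 9, after which B2 would have to be in {3} for the 12 across but in {1,2,4,5} for the 15 down — contradiction. So A1 = 9.
B1 = 16 − 9 = 7 completes the 16 across.
Nothing is forced directly, so branch on B2, whose candidates are 3 or 5. If B2 = 3: then A2 would have to be in {9} for the 12 across but in {5,6,7,8} for the 22 down — contradiction. So B2 = 5.
A2 = 12 − 5 = 7 completes the 12 across.
A3 = 22 − 16 = 6 completes the 22 down.
B3 = 9 − 6 = 3 completes the 9 across.

7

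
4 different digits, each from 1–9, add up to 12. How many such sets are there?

4 distinct digits from 1–9 sum between 10 and 30.
Enumerating: {1,2,3,6}, {1,2,4,5}.

2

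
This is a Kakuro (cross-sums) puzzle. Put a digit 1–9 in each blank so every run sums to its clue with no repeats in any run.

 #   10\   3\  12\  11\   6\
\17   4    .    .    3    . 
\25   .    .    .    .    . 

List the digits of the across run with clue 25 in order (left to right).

3 in 2 cells must be {1,2}.
Given what's placed, R1C3 must be 7 to fit the 17 across and 12 down.
R2C1 = 10 − 4 = 6 completes the 10 down.
R2C3 = 12 − 7 = 5 completes the 12 down.
R2C4 = 11 − 3 = 8 completes the 11 down.
R2C2 = 2: the only remaining digit allowed by both the 25 across and the 3 down.
R2C5 = 25 − 21 = 4 completes the 25 across.

6 2 5 8 4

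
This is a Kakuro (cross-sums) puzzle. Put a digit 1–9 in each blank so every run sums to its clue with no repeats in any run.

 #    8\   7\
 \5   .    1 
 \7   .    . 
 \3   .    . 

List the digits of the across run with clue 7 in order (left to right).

3 in 2 cells must be {1,2}; 7 in 3 cells must be {1,2,4}.
R1C1 = 5 − 1 = 4 completes the 5 across.
R3C1 = 1: the only remaining digit allowed by both the 3 across and the 8 down.
R3C2 = 3 − 1 = 2 completes the 3 across.
R2C1 = 8 − 5 = 3 completes the 8 down.
R2C2 = 7 − 3 = 4 completes the 7 across.

3, 4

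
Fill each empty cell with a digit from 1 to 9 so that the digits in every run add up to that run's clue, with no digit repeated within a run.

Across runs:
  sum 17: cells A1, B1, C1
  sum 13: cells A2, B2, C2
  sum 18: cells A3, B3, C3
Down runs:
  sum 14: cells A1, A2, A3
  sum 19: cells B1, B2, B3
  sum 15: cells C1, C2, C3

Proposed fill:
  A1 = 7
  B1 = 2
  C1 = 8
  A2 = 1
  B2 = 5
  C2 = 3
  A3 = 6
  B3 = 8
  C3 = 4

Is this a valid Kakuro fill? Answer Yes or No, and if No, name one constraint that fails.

No — the across run A2–C2 sums to 9, not 13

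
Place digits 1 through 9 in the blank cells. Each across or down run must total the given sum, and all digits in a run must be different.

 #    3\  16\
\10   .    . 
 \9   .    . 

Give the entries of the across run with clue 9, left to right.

3 in 2 cells must be {1,2}; 16 in 2 cells must be {7,9}.
The 9 across and the 16 down share only 7, so R2C2 = 7.
R1C2 = 16 − 7 = 9 completes the 16 down.
R2C1 = 9 − 7 = 2 completes the 9 across.
R1C1 = 10 − 9 = 1 completes the 10 across.

2 7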